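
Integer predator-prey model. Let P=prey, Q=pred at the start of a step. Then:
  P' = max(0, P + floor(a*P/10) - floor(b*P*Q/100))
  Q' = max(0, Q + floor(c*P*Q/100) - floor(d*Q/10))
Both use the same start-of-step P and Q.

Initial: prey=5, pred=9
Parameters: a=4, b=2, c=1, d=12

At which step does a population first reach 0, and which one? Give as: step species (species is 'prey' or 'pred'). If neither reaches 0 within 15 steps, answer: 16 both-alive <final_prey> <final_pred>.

Step 1: prey: 5+2-0=7; pred: 9+0-10=0
First extinction: pred at step 1

Answer: 1 pred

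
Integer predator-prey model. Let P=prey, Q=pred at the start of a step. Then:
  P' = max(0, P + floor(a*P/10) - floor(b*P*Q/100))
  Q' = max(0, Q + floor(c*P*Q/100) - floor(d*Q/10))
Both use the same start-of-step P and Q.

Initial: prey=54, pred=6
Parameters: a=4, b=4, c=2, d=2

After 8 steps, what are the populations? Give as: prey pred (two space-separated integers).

Answer: 0 28

Derivation:
Step 1: prey: 54+21-12=63; pred: 6+6-1=11
Step 2: prey: 63+25-27=61; pred: 11+13-2=22
Step 3: prey: 61+24-53=32; pred: 22+26-4=44
Step 4: prey: 32+12-56=0; pred: 44+28-8=64
Step 5: prey: 0+0-0=0; pred: 64+0-12=52
Step 6: prey: 0+0-0=0; pred: 52+0-10=42
Step 7: prey: 0+0-0=0; pred: 42+0-8=34
Step 8: prey: 0+0-0=0; pred: 34+0-6=28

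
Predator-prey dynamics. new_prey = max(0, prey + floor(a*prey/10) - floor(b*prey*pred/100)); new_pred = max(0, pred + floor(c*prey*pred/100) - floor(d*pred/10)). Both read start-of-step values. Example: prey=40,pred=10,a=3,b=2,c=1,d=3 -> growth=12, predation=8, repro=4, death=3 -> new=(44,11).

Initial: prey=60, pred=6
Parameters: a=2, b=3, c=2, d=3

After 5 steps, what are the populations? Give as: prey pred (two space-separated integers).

Step 1: prey: 60+12-10=62; pred: 6+7-1=12
Step 2: prey: 62+12-22=52; pred: 12+14-3=23
Step 3: prey: 52+10-35=27; pred: 23+23-6=40
Step 4: prey: 27+5-32=0; pred: 40+21-12=49
Step 5: prey: 0+0-0=0; pred: 49+0-14=35

Answer: 0 35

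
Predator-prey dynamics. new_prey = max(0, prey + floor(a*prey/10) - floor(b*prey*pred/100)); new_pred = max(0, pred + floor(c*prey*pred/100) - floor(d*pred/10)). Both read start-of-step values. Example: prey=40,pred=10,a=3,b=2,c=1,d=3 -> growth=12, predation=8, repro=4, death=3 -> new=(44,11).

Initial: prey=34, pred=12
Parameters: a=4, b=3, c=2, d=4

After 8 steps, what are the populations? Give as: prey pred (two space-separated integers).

Answer: 4 10

Derivation:
Step 1: prey: 34+13-12=35; pred: 12+8-4=16
Step 2: prey: 35+14-16=33; pred: 16+11-6=21
Step 3: prey: 33+13-20=26; pred: 21+13-8=26
Step 4: prey: 26+10-20=16; pred: 26+13-10=29
Step 5: prey: 16+6-13=9; pred: 29+9-11=27
Step 6: prey: 9+3-7=5; pred: 27+4-10=21
Step 7: prey: 5+2-3=4; pred: 21+2-8=15
Step 8: prey: 4+1-1=4; pred: 15+1-6=10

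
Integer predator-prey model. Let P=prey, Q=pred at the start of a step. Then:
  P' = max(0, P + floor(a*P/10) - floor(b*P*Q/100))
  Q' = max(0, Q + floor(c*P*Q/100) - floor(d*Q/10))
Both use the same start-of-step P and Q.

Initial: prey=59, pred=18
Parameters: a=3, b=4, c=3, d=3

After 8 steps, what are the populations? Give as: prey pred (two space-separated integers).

Step 1: prey: 59+17-42=34; pred: 18+31-5=44
Step 2: prey: 34+10-59=0; pred: 44+44-13=75
Step 3: prey: 0+0-0=0; pred: 75+0-22=53
Step 4: prey: 0+0-0=0; pred: 53+0-15=38
Step 5: prey: 0+0-0=0; pred: 38+0-11=27
Step 6: prey: 0+0-0=0; pred: 27+0-8=19
Step 7: prey: 0+0-0=0; pred: 19+0-5=14
Step 8: prey: 0+0-0=0; pred: 14+0-4=10

Answer: 0 10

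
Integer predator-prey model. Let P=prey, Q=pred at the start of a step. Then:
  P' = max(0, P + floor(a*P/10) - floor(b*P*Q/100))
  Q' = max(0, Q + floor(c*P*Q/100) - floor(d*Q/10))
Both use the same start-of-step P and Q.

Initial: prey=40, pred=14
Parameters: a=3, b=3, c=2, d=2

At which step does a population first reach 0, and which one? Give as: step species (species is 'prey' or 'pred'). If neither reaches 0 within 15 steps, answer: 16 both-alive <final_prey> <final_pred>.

Answer: 4 prey

Derivation:
Step 1: prey: 40+12-16=36; pred: 14+11-2=23
Step 2: prey: 36+10-24=22; pred: 23+16-4=35
Step 3: prey: 22+6-23=5; pred: 35+15-7=43
Step 4: prey: 5+1-6=0; pred: 43+4-8=39
First extinction: prey at step 4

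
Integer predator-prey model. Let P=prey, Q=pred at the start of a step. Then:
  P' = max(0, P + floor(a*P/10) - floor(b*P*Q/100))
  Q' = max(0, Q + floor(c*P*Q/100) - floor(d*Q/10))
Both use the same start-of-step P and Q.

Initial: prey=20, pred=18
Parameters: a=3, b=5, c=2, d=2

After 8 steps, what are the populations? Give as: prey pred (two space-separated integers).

Answer: 0 7

Derivation:
Step 1: prey: 20+6-18=8; pred: 18+7-3=22
Step 2: prey: 8+2-8=2; pred: 22+3-4=21
Step 3: prey: 2+0-2=0; pred: 21+0-4=17
Step 4: prey: 0+0-0=0; pred: 17+0-3=14
Step 5: prey: 0+0-0=0; pred: 14+0-2=12
Step 6: prey: 0+0-0=0; pred: 12+0-2=10
Step 7: prey: 0+0-0=0; pred: 10+0-2=8
Step 8: prey: 0+0-0=0; pred: 8+0-1=7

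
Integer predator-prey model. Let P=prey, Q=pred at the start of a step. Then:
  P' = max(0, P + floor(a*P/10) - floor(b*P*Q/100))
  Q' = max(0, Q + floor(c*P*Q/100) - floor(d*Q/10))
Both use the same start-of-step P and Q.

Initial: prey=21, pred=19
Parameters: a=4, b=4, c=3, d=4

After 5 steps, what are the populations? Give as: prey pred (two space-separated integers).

Step 1: prey: 21+8-15=14; pred: 19+11-7=23
Step 2: prey: 14+5-12=7; pred: 23+9-9=23
Step 3: prey: 7+2-6=3; pred: 23+4-9=18
Step 4: prey: 3+1-2=2; pred: 18+1-7=12
Step 5: prey: 2+0-0=2; pred: 12+0-4=8

Answer: 2 8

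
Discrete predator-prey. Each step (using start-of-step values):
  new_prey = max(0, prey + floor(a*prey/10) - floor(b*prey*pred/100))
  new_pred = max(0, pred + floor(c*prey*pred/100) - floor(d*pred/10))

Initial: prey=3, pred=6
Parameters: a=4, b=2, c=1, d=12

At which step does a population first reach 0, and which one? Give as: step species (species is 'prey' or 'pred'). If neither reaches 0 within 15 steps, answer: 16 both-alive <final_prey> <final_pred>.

Step 1: prey: 3+1-0=4; pred: 6+0-7=0
First extinction: pred at step 1

Answer: 1 pred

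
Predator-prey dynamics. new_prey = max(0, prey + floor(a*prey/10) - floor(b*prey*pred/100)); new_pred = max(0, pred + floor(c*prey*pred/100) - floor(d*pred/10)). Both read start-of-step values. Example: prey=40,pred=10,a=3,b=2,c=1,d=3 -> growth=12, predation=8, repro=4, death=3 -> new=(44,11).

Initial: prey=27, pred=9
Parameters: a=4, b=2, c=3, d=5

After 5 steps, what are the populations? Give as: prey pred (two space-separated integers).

Answer: 16 74

Derivation:
Step 1: prey: 27+10-4=33; pred: 9+7-4=12
Step 2: prey: 33+13-7=39; pred: 12+11-6=17
Step 3: prey: 39+15-13=41; pred: 17+19-8=28
Step 4: prey: 41+16-22=35; pred: 28+34-14=48
Step 5: prey: 35+14-33=16; pred: 48+50-24=74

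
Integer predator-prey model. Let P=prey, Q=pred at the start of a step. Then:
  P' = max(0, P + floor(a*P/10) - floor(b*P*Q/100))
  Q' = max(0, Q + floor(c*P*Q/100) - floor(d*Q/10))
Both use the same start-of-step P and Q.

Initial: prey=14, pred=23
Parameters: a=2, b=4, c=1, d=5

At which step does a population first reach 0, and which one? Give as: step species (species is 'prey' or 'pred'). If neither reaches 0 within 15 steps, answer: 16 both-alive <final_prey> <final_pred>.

Step 1: prey: 14+2-12=4; pred: 23+3-11=15
Step 2: prey: 4+0-2=2; pred: 15+0-7=8
Step 3: prey: 2+0-0=2; pred: 8+0-4=4
Step 4: prey: 2+0-0=2; pred: 4+0-2=2
Step 5: prey: 2+0-0=2; pred: 2+0-1=1
Step 6: prey: 2+0-0=2; pred: 1+0-0=1
Steps 7-15: state stable at prey=2, pred=1 (no change)
No extinction within 15 steps

Answer: 16 both-alive 2 1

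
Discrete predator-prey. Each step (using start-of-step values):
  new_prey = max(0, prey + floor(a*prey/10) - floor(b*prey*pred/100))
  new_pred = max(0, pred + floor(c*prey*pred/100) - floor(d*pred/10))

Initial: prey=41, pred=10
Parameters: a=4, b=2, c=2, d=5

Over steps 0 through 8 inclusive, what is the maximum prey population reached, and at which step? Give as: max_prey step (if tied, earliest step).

Answer: 57 3

Derivation:
Step 1: prey: 41+16-8=49; pred: 10+8-5=13
Step 2: prey: 49+19-12=56; pred: 13+12-6=19
Step 3: prey: 56+22-21=57; pred: 19+21-9=31
Step 4: prey: 57+22-35=44; pred: 31+35-15=51
Step 5: prey: 44+17-44=17; pred: 51+44-25=70
Step 6: prey: 17+6-23=0; pred: 70+23-35=58
Step 7: prey: 0+0-0=0; pred: 58+0-29=29
Step 8: prey: 0+0-0=0; pred: 29+0-14=15
Max prey = 57 at step 3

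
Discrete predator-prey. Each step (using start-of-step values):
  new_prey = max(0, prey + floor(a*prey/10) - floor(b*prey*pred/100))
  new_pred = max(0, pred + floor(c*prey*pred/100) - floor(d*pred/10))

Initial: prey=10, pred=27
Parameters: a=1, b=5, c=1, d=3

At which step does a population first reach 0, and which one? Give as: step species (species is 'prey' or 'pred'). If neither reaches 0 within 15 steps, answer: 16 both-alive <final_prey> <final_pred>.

Step 1: prey: 10+1-13=0; pred: 27+2-8=21
First extinction: prey at step 1

Answer: 1 prey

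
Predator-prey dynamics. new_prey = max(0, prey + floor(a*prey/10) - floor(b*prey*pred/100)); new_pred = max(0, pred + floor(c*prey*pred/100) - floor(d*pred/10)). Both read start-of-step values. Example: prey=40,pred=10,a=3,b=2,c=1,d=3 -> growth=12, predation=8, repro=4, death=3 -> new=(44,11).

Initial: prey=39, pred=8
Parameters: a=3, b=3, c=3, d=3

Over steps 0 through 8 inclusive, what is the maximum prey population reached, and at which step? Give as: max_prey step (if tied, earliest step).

Answer: 41 1

Derivation:
Step 1: prey: 39+11-9=41; pred: 8+9-2=15
Step 2: prey: 41+12-18=35; pred: 15+18-4=29
Step 3: prey: 35+10-30=15; pred: 29+30-8=51
Step 4: prey: 15+4-22=0; pred: 51+22-15=58
Step 5: prey: 0+0-0=0; pred: 58+0-17=41
Step 6: prey: 0+0-0=0; pred: 41+0-12=29
Step 7: prey: 0+0-0=0; pred: 29+0-8=21
Step 8: prey: 0+0-0=0; pred: 21+0-6=15
Max prey = 41 at step 1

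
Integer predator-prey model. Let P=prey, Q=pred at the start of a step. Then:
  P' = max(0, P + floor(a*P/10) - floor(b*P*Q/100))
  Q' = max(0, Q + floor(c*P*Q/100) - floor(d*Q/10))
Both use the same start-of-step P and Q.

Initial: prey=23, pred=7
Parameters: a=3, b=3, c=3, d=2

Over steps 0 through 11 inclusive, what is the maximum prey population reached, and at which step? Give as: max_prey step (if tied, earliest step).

Step 1: prey: 23+6-4=25; pred: 7+4-1=10
Step 2: prey: 25+7-7=25; pred: 10+7-2=15
Step 3: prey: 25+7-11=21; pred: 15+11-3=23
Step 4: prey: 21+6-14=13; pred: 23+14-4=33
Step 5: prey: 13+3-12=4; pred: 33+12-6=39
Step 6: prey: 4+1-4=1; pred: 39+4-7=36
Step 7: prey: 1+0-1=0; pred: 36+1-7=30
Step 8: prey: 0+0-0=0; pred: 30+0-6=24
Step 9: prey: 0+0-0=0; pred: 24+0-4=20
Step 10: prey: 0+0-0=0; pred: 20+0-4=16
Step 11: prey: 0+0-0=0; pred: 16+0-3=13
Max prey = 25 at step 1

Answer: 25 1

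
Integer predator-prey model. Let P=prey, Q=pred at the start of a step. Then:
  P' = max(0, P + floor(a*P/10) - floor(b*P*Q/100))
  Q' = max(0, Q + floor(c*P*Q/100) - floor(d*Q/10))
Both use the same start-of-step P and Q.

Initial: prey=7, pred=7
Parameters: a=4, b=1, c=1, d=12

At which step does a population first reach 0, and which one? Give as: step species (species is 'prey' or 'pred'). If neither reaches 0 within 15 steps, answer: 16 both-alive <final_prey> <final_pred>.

Step 1: prey: 7+2-0=9; pred: 7+0-8=0
First extinction: pred at step 1

Answer: 1 pred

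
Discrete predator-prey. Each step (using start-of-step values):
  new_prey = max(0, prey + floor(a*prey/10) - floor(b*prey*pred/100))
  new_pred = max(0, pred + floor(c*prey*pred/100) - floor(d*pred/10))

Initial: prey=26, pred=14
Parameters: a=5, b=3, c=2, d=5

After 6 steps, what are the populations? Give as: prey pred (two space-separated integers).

Answer: 25 25

Derivation:
Step 1: prey: 26+13-10=29; pred: 14+7-7=14
Step 2: prey: 29+14-12=31; pred: 14+8-7=15
Step 3: prey: 31+15-13=33; pred: 15+9-7=17
Step 4: prey: 33+16-16=33; pred: 17+11-8=20
Step 5: prey: 33+16-19=30; pred: 20+13-10=23
Step 6: prey: 30+15-20=25; pred: 23+13-11=25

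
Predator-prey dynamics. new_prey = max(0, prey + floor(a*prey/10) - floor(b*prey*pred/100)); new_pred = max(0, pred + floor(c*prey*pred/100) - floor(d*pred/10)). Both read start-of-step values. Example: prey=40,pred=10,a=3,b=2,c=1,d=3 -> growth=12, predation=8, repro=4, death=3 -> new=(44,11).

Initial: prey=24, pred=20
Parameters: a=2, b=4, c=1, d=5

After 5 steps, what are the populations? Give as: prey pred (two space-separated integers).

Answer: 7 1

Derivation:
Step 1: prey: 24+4-19=9; pred: 20+4-10=14
Step 2: prey: 9+1-5=5; pred: 14+1-7=8
Step 3: prey: 5+1-1=5; pred: 8+0-4=4
Step 4: prey: 5+1-0=6; pred: 4+0-2=2
Step 5: prey: 6+1-0=7; pred: 2+0-1=1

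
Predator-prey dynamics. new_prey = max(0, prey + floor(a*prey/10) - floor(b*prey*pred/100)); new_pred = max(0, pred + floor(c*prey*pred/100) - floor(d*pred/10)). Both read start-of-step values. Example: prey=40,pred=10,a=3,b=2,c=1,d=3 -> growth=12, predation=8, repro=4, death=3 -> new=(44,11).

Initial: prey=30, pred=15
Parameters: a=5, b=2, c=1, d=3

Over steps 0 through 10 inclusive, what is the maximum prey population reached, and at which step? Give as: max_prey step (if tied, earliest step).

Step 1: prey: 30+15-9=36; pred: 15+4-4=15
Step 2: prey: 36+18-10=44; pred: 15+5-4=16
Step 3: prey: 44+22-14=52; pred: 16+7-4=19
Step 4: prey: 52+26-19=59; pred: 19+9-5=23
Step 5: prey: 59+29-27=61; pred: 23+13-6=30
Step 6: prey: 61+30-36=55; pred: 30+18-9=39
Step 7: prey: 55+27-42=40; pred: 39+21-11=49
Step 8: prey: 40+20-39=21; pred: 49+19-14=54
Step 9: prey: 21+10-22=9; pred: 54+11-16=49
Step 10: prey: 9+4-8=5; pred: 49+4-14=39
Max prey = 61 at step 5

Answer: 61 5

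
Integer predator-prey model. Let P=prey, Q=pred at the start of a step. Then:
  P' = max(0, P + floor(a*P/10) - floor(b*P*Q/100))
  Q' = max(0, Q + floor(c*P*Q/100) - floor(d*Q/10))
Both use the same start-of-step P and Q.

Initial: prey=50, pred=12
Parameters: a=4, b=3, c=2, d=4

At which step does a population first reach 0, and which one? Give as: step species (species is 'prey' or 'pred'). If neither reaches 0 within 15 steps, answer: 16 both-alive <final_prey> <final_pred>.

Answer: 5 prey

Derivation:
Step 1: prey: 50+20-18=52; pred: 12+12-4=20
Step 2: prey: 52+20-31=41; pred: 20+20-8=32
Step 3: prey: 41+16-39=18; pred: 32+26-12=46
Step 4: prey: 18+7-24=1; pred: 46+16-18=44
Step 5: prey: 1+0-1=0; pred: 44+0-17=27
First extinction: prey at step 5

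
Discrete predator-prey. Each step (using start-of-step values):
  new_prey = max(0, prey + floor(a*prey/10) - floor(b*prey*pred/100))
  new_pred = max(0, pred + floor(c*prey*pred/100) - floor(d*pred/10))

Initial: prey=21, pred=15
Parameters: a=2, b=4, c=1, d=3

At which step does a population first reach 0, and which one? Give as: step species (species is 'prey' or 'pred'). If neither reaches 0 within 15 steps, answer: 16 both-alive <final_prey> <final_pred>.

Step 1: prey: 21+4-12=13; pred: 15+3-4=14
Step 2: prey: 13+2-7=8; pred: 14+1-4=11
Step 3: prey: 8+1-3=6; pred: 11+0-3=8
Step 4: prey: 6+1-1=6; pred: 8+0-2=6
Step 5: prey: 6+1-1=6; pred: 6+0-1=5
Step 6: prey: 6+1-1=6; pred: 5+0-1=4
Step 7: prey: 6+1-0=7; pred: 4+0-1=3
Step 8: prey: 7+1-0=8; pred: 3+0-0=3
Step 9: prey: 8+1-0=9; pred: 3+0-0=3
Step 10: prey: 9+1-1=9; pred: 3+0-0=3
Steps 11-15: state stable at prey=9, pred=3 (no change)
No extinction within 15 steps

Answer: 16 both-alive 9 3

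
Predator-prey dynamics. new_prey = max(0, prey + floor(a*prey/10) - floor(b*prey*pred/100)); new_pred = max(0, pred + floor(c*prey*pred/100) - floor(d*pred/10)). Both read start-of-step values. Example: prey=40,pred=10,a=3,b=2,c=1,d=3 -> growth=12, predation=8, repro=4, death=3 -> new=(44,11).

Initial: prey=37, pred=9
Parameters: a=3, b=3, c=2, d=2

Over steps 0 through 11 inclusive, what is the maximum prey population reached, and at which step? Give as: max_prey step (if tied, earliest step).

Answer: 39 1

Derivation:
Step 1: prey: 37+11-9=39; pred: 9+6-1=14
Step 2: prey: 39+11-16=34; pred: 14+10-2=22
Step 3: prey: 34+10-22=22; pred: 22+14-4=32
Step 4: prey: 22+6-21=7; pred: 32+14-6=40
Step 5: prey: 7+2-8=1; pred: 40+5-8=37
Step 6: prey: 1+0-1=0; pred: 37+0-7=30
Step 7: prey: 0+0-0=0; pred: 30+0-6=24
Step 8: prey: 0+0-0=0; pred: 24+0-4=20
Step 9: prey: 0+0-0=0; pred: 20+0-4=16
Step 10: prey: 0+0-0=0; pred: 16+0-3=13
Step 11: prey: 0+0-0=0; pred: 13+0-2=11
Max prey = 39 at step 1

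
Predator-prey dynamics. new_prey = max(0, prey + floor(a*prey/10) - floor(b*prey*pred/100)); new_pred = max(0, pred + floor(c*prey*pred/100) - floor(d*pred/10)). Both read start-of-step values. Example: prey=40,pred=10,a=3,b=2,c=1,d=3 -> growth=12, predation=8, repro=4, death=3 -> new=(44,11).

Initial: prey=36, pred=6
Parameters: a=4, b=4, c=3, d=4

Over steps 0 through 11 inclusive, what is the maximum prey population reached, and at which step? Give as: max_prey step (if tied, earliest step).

Step 1: prey: 36+14-8=42; pred: 6+6-2=10
Step 2: prey: 42+16-16=42; pred: 10+12-4=18
Step 3: prey: 42+16-30=28; pred: 18+22-7=33
Step 4: prey: 28+11-36=3; pred: 33+27-13=47
Step 5: prey: 3+1-5=0; pred: 47+4-18=33
Step 6: prey: 0+0-0=0; pred: 33+0-13=20
Step 7: prey: 0+0-0=0; pred: 20+0-8=12
Step 8: prey: 0+0-0=0; pred: 12+0-4=8
Step 9: prey: 0+0-0=0; pred: 8+0-3=5
Step 10: prey: 0+0-0=0; pred: 5+0-2=3
Step 11: prey: 0+0-0=0; pred: 3+0-1=2
Max prey = 42 at step 1

Answer: 42 1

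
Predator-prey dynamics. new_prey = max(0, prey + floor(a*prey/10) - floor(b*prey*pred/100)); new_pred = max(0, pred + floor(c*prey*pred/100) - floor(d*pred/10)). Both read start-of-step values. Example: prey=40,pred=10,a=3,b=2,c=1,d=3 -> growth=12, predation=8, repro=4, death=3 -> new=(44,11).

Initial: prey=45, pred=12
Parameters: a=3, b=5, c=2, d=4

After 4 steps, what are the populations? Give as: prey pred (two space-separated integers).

Answer: 1 12

Derivation:
Step 1: prey: 45+13-27=31; pred: 12+10-4=18
Step 2: prey: 31+9-27=13; pred: 18+11-7=22
Step 3: prey: 13+3-14=2; pred: 22+5-8=19
Step 4: prey: 2+0-1=1; pred: 19+0-7=12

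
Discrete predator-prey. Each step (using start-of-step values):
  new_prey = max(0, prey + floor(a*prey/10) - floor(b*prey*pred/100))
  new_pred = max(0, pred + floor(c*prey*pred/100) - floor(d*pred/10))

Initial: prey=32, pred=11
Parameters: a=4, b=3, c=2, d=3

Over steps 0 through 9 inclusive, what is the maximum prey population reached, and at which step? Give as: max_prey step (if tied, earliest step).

Answer: 34 1

Derivation:
Step 1: prey: 32+12-10=34; pred: 11+7-3=15
Step 2: prey: 34+13-15=32; pred: 15+10-4=21
Step 3: prey: 32+12-20=24; pred: 21+13-6=28
Step 4: prey: 24+9-20=13; pred: 28+13-8=33
Step 5: prey: 13+5-12=6; pred: 33+8-9=32
Step 6: prey: 6+2-5=3; pred: 32+3-9=26
Step 7: prey: 3+1-2=2; pred: 26+1-7=20
Step 8: prey: 2+0-1=1; pred: 20+0-6=14
Step 9: prey: 1+0-0=1; pred: 14+0-4=10
Max prey = 34 at step 1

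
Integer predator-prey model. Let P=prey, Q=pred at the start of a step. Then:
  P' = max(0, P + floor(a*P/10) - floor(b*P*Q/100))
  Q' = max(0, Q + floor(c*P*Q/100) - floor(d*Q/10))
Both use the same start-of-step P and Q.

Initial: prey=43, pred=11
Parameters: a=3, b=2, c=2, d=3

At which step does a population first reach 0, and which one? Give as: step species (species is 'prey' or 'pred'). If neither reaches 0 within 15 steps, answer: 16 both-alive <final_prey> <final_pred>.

Answer: 6 prey

Derivation:
Step 1: prey: 43+12-9=46; pred: 11+9-3=17
Step 2: prey: 46+13-15=44; pred: 17+15-5=27
Step 3: prey: 44+13-23=34; pred: 27+23-8=42
Step 4: prey: 34+10-28=16; pred: 42+28-12=58
Step 5: prey: 16+4-18=2; pred: 58+18-17=59
Step 6: prey: 2+0-2=0; pred: 59+2-17=44
First extinction: prey at step 6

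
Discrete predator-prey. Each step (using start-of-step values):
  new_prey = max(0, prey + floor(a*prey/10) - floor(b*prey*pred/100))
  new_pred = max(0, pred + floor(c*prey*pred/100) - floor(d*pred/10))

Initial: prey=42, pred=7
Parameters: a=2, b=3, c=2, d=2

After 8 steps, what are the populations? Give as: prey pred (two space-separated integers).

Step 1: prey: 42+8-8=42; pred: 7+5-1=11
Step 2: prey: 42+8-13=37; pred: 11+9-2=18
Step 3: prey: 37+7-19=25; pred: 18+13-3=28
Step 4: prey: 25+5-21=9; pred: 28+14-5=37
Step 5: prey: 9+1-9=1; pred: 37+6-7=36
Step 6: prey: 1+0-1=0; pred: 36+0-7=29
Step 7: prey: 0+0-0=0; pred: 29+0-5=24
Step 8: prey: 0+0-0=0; pred: 24+0-4=20

Answer: 0 20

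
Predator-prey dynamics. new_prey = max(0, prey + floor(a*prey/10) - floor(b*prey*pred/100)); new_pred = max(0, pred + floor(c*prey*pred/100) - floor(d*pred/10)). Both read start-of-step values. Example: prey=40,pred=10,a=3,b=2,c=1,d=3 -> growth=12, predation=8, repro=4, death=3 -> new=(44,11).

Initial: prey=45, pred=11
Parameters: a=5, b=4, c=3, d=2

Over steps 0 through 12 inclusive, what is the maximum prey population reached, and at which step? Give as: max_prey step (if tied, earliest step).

Answer: 48 1

Derivation:
Step 1: prey: 45+22-19=48; pred: 11+14-2=23
Step 2: prey: 48+24-44=28; pred: 23+33-4=52
Step 3: prey: 28+14-58=0; pred: 52+43-10=85
Step 4: prey: 0+0-0=0; pred: 85+0-17=68
Step 5: prey: 0+0-0=0; pred: 68+0-13=55
Step 6: prey: 0+0-0=0; pred: 55+0-11=44
Step 7: prey: 0+0-0=0; pred: 44+0-8=36
Step 8: prey: 0+0-0=0; pred: 36+0-7=29
Step 9: prey: 0+0-0=0; pred: 29+0-5=24
Step 10: prey: 0+0-0=0; pred: 24+0-4=20
Step 11: prey: 0+0-0=0; pred: 20+0-4=16
Step 12: prey: 0+0-0=0; pred: 16+0-3=13
Max prey = 48 at step 1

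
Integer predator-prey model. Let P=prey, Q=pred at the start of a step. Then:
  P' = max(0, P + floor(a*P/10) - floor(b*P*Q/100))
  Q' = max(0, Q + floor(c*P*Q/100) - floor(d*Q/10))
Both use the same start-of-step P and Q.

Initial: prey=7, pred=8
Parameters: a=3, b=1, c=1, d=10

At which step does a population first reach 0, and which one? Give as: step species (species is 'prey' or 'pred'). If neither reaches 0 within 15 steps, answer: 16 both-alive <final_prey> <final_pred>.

Answer: 1 pred

Derivation:
Step 1: prey: 7+2-0=9; pred: 8+0-8=0
First extinction: pred at step 1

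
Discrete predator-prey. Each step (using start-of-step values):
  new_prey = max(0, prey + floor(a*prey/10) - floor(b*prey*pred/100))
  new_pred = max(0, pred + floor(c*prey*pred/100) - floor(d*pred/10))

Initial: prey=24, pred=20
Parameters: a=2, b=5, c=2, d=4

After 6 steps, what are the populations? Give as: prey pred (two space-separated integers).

Answer: 0 3

Derivation:
Step 1: prey: 24+4-24=4; pred: 20+9-8=21
Step 2: prey: 4+0-4=0; pred: 21+1-8=14
Step 3: prey: 0+0-0=0; pred: 14+0-5=9
Step 4: prey: 0+0-0=0; pred: 9+0-3=6
Step 5: prey: 0+0-0=0; pred: 6+0-2=4
Step 6: prey: 0+0-0=0; pred: 4+0-1=3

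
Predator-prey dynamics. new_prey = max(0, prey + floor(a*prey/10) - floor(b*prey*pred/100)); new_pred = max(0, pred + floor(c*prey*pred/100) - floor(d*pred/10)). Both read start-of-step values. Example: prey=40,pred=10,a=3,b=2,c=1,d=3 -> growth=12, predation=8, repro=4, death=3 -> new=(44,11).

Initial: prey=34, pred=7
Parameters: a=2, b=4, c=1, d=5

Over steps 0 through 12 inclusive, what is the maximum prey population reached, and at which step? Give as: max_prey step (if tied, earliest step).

Step 1: prey: 34+6-9=31; pred: 7+2-3=6
Step 2: prey: 31+6-7=30; pred: 6+1-3=4
Step 3: prey: 30+6-4=32; pred: 4+1-2=3
Step 4: prey: 32+6-3=35; pred: 3+0-1=2
Step 5: prey: 35+7-2=40; pred: 2+0-1=1
Step 6: prey: 40+8-1=47; pred: 1+0-0=1
Step 7: prey: 47+9-1=55; pred: 1+0-0=1
Step 8: prey: 55+11-2=64; pred: 1+0-0=1
Step 9: prey: 64+12-2=74; pred: 1+0-0=1
Step 10: prey: 74+14-2=86; pred: 1+0-0=1
Step 11: prey: 86+17-3=100; pred: 1+0-0=1
Step 12: prey: 100+20-4=116; pred: 1+1-0=2
Max prey = 116 at step 12

Answer: 116 12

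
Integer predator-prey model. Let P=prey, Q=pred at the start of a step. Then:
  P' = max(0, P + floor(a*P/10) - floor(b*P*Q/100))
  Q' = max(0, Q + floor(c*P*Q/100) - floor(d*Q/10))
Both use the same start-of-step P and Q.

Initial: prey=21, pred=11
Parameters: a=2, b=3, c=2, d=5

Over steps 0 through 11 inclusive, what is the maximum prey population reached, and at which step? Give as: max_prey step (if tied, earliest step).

Answer: 35 11

Derivation:
Step 1: prey: 21+4-6=19; pred: 11+4-5=10
Step 2: prey: 19+3-5=17; pred: 10+3-5=8
Step 3: prey: 17+3-4=16; pred: 8+2-4=6
Step 4: prey: 16+3-2=17; pred: 6+1-3=4
Step 5: prey: 17+3-2=18; pred: 4+1-2=3
Step 6: prey: 18+3-1=20; pred: 3+1-1=3
Step 7: prey: 20+4-1=23; pred: 3+1-1=3
Step 8: prey: 23+4-2=25; pred: 3+1-1=3
Step 9: prey: 25+5-2=28; pred: 3+1-1=3
Step 10: prey: 28+5-2=31; pred: 3+1-1=3
Step 11: prey: 31+6-2=35; pred: 3+1-1=3
Max prey = 35 at step 11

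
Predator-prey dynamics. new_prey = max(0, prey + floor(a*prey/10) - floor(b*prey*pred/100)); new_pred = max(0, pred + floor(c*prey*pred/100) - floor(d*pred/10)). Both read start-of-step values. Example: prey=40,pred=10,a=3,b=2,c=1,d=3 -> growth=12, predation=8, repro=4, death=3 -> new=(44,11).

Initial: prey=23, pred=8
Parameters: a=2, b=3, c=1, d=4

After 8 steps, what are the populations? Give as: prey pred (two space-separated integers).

Answer: 43 2

Derivation:
Step 1: prey: 23+4-5=22; pred: 8+1-3=6
Step 2: prey: 22+4-3=23; pred: 6+1-2=5
Step 3: prey: 23+4-3=24; pred: 5+1-2=4
Step 4: prey: 24+4-2=26; pred: 4+0-1=3
Step 5: prey: 26+5-2=29; pred: 3+0-1=2
Step 6: prey: 29+5-1=33; pred: 2+0-0=2
Step 7: prey: 33+6-1=38; pred: 2+0-0=2
Step 8: prey: 38+7-2=43; pred: 2+0-0=2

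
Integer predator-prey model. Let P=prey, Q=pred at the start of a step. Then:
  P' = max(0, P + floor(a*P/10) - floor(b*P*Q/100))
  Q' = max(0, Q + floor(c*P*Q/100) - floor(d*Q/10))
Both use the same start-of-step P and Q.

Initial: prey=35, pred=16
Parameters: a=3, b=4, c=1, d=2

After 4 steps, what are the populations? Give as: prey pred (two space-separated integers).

Answer: 4 16

Derivation:
Step 1: prey: 35+10-22=23; pred: 16+5-3=18
Step 2: prey: 23+6-16=13; pred: 18+4-3=19
Step 3: prey: 13+3-9=7; pred: 19+2-3=18
Step 4: prey: 7+2-5=4; pred: 18+1-3=16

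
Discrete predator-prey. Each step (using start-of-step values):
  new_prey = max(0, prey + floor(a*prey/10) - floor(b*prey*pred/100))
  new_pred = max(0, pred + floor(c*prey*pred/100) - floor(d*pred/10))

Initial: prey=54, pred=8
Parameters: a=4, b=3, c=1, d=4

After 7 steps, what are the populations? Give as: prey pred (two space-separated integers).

Answer: 17 32

Derivation:
Step 1: prey: 54+21-12=63; pred: 8+4-3=9
Step 2: prey: 63+25-17=71; pred: 9+5-3=11
Step 3: prey: 71+28-23=76; pred: 11+7-4=14
Step 4: prey: 76+30-31=75; pred: 14+10-5=19
Step 5: prey: 75+30-42=63; pred: 19+14-7=26
Step 6: prey: 63+25-49=39; pred: 26+16-10=32
Step 7: prey: 39+15-37=17; pred: 32+12-12=32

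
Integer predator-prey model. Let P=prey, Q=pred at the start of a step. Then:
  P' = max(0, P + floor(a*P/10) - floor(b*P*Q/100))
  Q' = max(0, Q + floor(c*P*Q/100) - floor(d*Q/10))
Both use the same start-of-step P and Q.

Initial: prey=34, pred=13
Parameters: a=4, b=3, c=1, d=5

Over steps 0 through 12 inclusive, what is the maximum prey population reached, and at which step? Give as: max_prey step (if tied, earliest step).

Step 1: prey: 34+13-13=34; pred: 13+4-6=11
Step 2: prey: 34+13-11=36; pred: 11+3-5=9
Step 3: prey: 36+14-9=41; pred: 9+3-4=8
Step 4: prey: 41+16-9=48; pred: 8+3-4=7
Step 5: prey: 48+19-10=57; pred: 7+3-3=7
Step 6: prey: 57+22-11=68; pred: 7+3-3=7
Step 7: prey: 68+27-14=81; pred: 7+4-3=8
Step 8: prey: 81+32-19=94; pred: 8+6-4=10
Step 9: prey: 94+37-28=103; pred: 10+9-5=14
Step 10: prey: 103+41-43=101; pred: 14+14-7=21
Step 11: prey: 101+40-63=78; pred: 21+21-10=32
Step 12: prey: 78+31-74=35; pred: 32+24-16=40
Max prey = 103 at step 9

Answer: 103 9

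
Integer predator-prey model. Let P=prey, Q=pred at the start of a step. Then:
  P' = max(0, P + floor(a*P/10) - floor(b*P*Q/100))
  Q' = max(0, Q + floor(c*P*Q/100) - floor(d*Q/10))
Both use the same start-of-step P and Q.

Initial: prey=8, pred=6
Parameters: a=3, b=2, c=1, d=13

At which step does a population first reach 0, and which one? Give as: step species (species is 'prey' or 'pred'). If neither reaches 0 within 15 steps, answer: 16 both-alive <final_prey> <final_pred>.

Answer: 1 pred

Derivation:
Step 1: prey: 8+2-0=10; pred: 6+0-7=0
First extinction: pred at step 1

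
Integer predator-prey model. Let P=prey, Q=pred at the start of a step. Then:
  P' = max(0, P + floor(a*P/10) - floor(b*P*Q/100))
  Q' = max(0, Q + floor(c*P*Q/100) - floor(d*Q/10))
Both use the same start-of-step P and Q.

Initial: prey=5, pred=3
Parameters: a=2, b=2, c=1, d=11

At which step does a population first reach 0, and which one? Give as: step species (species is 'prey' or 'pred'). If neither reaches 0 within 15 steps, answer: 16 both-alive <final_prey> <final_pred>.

Step 1: prey: 5+1-0=6; pred: 3+0-3=0
First extinction: pred at step 1

Answer: 1 pred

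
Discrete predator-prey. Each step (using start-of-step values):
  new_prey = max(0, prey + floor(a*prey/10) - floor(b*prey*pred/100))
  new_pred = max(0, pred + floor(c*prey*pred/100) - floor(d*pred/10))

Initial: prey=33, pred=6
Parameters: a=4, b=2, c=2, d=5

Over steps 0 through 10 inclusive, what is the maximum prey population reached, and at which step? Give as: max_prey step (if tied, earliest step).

Step 1: prey: 33+13-3=43; pred: 6+3-3=6
Step 2: prey: 43+17-5=55; pred: 6+5-3=8
Step 3: prey: 55+22-8=69; pred: 8+8-4=12
Step 4: prey: 69+27-16=80; pred: 12+16-6=22
Step 5: prey: 80+32-35=77; pred: 22+35-11=46
Step 6: prey: 77+30-70=37; pred: 46+70-23=93
Step 7: prey: 37+14-68=0; pred: 93+68-46=115
Step 8: prey: 0+0-0=0; pred: 115+0-57=58
Step 9: prey: 0+0-0=0; pred: 58+0-29=29
Step 10: prey: 0+0-0=0; pred: 29+0-14=15
Max prey = 80 at step 4

Answer: 80 4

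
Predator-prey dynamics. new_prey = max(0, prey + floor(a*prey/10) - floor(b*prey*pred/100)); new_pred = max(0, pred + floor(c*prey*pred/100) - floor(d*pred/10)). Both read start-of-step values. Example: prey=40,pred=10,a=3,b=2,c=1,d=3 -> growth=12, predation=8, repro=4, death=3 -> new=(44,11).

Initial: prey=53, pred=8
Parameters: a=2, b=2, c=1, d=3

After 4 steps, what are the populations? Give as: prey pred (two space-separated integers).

Answer: 48 18

Derivation:
Step 1: prey: 53+10-8=55; pred: 8+4-2=10
Step 2: prey: 55+11-11=55; pred: 10+5-3=12
Step 3: prey: 55+11-13=53; pred: 12+6-3=15
Step 4: prey: 53+10-15=48; pred: 15+7-4=18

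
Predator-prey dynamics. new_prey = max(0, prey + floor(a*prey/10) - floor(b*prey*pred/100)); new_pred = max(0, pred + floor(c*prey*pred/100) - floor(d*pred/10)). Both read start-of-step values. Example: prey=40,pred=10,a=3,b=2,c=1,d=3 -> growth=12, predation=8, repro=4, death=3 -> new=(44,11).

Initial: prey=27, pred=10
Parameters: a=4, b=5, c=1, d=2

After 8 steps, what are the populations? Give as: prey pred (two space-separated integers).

Step 1: prey: 27+10-13=24; pred: 10+2-2=10
Step 2: prey: 24+9-12=21; pred: 10+2-2=10
Step 3: prey: 21+8-10=19; pred: 10+2-2=10
Step 4: prey: 19+7-9=17; pred: 10+1-2=9
Step 5: prey: 17+6-7=16; pred: 9+1-1=9
Step 6: prey: 16+6-7=15; pred: 9+1-1=9
Step 7: prey: 15+6-6=15; pred: 9+1-1=9
Step 8: prey: 15+6-6=15; pred: 9+1-1=9

Answer: 15 9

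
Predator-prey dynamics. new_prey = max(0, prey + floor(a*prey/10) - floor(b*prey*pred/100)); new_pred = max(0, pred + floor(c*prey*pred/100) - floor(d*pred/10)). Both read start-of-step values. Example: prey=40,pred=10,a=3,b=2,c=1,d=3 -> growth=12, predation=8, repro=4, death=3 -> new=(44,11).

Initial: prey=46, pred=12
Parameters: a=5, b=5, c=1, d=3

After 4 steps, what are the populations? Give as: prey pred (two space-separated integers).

Step 1: prey: 46+23-27=42; pred: 12+5-3=14
Step 2: prey: 42+21-29=34; pred: 14+5-4=15
Step 3: prey: 34+17-25=26; pred: 15+5-4=16
Step 4: prey: 26+13-20=19; pred: 16+4-4=16

Answer: 19 16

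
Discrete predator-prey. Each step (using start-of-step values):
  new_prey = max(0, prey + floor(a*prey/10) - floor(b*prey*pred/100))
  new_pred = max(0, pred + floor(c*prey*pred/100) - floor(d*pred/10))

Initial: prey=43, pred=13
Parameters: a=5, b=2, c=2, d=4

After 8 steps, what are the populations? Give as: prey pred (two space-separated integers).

Step 1: prey: 43+21-11=53; pred: 13+11-5=19
Step 2: prey: 53+26-20=59; pred: 19+20-7=32
Step 3: prey: 59+29-37=51; pred: 32+37-12=57
Step 4: prey: 51+25-58=18; pred: 57+58-22=93
Step 5: prey: 18+9-33=0; pred: 93+33-37=89
Step 6: prey: 0+0-0=0; pred: 89+0-35=54
Step 7: prey: 0+0-0=0; pred: 54+0-21=33
Step 8: prey: 0+0-0=0; pred: 33+0-13=20

Answer: 0 20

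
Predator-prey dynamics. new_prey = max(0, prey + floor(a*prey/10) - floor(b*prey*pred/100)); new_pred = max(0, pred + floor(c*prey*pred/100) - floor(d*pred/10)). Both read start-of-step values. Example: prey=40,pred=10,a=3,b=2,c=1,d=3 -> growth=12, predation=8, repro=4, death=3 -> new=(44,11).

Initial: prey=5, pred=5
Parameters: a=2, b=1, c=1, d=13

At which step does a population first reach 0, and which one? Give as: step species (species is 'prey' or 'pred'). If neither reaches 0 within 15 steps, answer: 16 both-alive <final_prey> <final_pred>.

Step 1: prey: 5+1-0=6; pred: 5+0-6=0
First extinction: pred at step 1

Answer: 1 pred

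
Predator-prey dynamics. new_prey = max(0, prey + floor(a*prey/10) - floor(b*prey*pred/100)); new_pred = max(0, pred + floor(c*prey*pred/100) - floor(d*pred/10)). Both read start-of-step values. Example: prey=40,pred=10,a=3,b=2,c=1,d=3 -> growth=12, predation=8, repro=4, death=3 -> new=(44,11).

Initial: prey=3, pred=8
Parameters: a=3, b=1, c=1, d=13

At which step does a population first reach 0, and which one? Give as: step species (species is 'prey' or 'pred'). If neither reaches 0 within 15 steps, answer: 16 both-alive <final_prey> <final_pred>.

Step 1: prey: 3+0-0=3; pred: 8+0-10=0
First extinction: pred at step 1

Answer: 1 pred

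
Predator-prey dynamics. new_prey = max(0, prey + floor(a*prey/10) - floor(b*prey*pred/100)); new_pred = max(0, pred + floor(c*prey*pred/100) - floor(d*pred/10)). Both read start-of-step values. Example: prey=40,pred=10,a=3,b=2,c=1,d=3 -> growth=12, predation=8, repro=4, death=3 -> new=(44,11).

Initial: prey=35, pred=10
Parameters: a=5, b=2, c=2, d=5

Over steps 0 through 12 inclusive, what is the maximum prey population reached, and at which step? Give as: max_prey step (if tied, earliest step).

Answer: 67 3

Derivation:
Step 1: prey: 35+17-7=45; pred: 10+7-5=12
Step 2: prey: 45+22-10=57; pred: 12+10-6=16
Step 3: prey: 57+28-18=67; pred: 16+18-8=26
Step 4: prey: 67+33-34=66; pred: 26+34-13=47
Step 5: prey: 66+33-62=37; pred: 47+62-23=86
Step 6: prey: 37+18-63=0; pred: 86+63-43=106
Step 7: prey: 0+0-0=0; pred: 106+0-53=53
Step 8: prey: 0+0-0=0; pred: 53+0-26=27
Step 9: prey: 0+0-0=0; pred: 27+0-13=14
Step 10: prey: 0+0-0=0; pred: 14+0-7=7
Step 11: prey: 0+0-0=0; pred: 7+0-3=4
Step 12: prey: 0+0-0=0; pred: 4+0-2=2
Max prey = 67 at step 3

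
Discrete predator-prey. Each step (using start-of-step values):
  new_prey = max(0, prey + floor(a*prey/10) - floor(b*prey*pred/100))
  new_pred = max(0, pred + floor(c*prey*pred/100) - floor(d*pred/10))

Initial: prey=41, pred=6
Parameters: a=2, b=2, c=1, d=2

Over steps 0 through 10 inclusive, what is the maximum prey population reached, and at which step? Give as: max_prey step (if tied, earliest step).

Answer: 49 3

Derivation:
Step 1: prey: 41+8-4=45; pred: 6+2-1=7
Step 2: prey: 45+9-6=48; pred: 7+3-1=9
Step 3: prey: 48+9-8=49; pred: 9+4-1=12
Step 4: prey: 49+9-11=47; pred: 12+5-2=15
Step 5: prey: 47+9-14=42; pred: 15+7-3=19
Step 6: prey: 42+8-15=35; pred: 19+7-3=23
Step 7: prey: 35+7-16=26; pred: 23+8-4=27
Step 8: prey: 26+5-14=17; pred: 27+7-5=29
Step 9: prey: 17+3-9=11; pred: 29+4-5=28
Step 10: prey: 11+2-6=7; pred: 28+3-5=26
Max prey = 49 at step 3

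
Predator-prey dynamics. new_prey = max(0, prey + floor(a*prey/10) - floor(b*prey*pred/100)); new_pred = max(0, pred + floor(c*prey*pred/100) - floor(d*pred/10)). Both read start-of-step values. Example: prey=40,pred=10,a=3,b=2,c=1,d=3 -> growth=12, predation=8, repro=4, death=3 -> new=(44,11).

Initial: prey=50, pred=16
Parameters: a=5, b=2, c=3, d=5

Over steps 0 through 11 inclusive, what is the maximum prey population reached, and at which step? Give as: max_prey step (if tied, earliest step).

Step 1: prey: 50+25-16=59; pred: 16+24-8=32
Step 2: prey: 59+29-37=51; pred: 32+56-16=72
Step 3: prey: 51+25-73=3; pred: 72+110-36=146
Step 4: prey: 3+1-8=0; pred: 146+13-73=86
Step 5: prey: 0+0-0=0; pred: 86+0-43=43
Step 6: prey: 0+0-0=0; pred: 43+0-21=22
Step 7: prey: 0+0-0=0; pred: 22+0-11=11
Step 8: prey: 0+0-0=0; pred: 11+0-5=6
Step 9: prey: 0+0-0=0; pred: 6+0-3=3
Step 10: prey: 0+0-0=0; pred: 3+0-1=2
Step 11: prey: 0+0-0=0; pred: 2+0-1=1
Max prey = 59 at step 1

Answer: 59 1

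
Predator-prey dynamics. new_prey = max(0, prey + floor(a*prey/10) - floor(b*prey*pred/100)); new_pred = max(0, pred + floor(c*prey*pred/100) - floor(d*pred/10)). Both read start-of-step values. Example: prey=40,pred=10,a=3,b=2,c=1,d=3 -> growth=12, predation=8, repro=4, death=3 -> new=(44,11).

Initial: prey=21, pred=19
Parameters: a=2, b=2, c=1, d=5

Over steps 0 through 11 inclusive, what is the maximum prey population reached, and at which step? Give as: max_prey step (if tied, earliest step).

Step 1: prey: 21+4-7=18; pred: 19+3-9=13
Step 2: prey: 18+3-4=17; pred: 13+2-6=9
Step 3: prey: 17+3-3=17; pred: 9+1-4=6
Step 4: prey: 17+3-2=18; pred: 6+1-3=4
Step 5: prey: 18+3-1=20; pred: 4+0-2=2
Step 6: prey: 20+4-0=24; pred: 2+0-1=1
Step 7: prey: 24+4-0=28; pred: 1+0-0=1
Step 8: prey: 28+5-0=33; pred: 1+0-0=1
Step 9: prey: 33+6-0=39; pred: 1+0-0=1
Step 10: prey: 39+7-0=46; pred: 1+0-0=1
Step 11: prey: 46+9-0=55; pred: 1+0-0=1
Max prey = 55 at step 11

Answer: 55 11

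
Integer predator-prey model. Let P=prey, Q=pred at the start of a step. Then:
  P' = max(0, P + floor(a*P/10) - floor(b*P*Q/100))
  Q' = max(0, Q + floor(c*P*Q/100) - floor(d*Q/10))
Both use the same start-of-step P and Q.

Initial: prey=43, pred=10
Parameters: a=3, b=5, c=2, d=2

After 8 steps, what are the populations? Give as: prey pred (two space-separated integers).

Step 1: prey: 43+12-21=34; pred: 10+8-2=16
Step 2: prey: 34+10-27=17; pred: 16+10-3=23
Step 3: prey: 17+5-19=3; pred: 23+7-4=26
Step 4: prey: 3+0-3=0; pred: 26+1-5=22
Step 5: prey: 0+0-0=0; pred: 22+0-4=18
Step 6: prey: 0+0-0=0; pred: 18+0-3=15
Step 7: prey: 0+0-0=0; pred: 15+0-3=12
Step 8: prey: 0+0-0=0; pred: 12+0-2=10

Answer: 0 10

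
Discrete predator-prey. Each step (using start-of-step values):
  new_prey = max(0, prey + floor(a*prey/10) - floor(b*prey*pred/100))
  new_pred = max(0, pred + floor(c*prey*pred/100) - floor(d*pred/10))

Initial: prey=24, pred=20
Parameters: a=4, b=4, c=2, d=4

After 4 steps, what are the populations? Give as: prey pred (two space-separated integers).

Step 1: prey: 24+9-19=14; pred: 20+9-8=21
Step 2: prey: 14+5-11=8; pred: 21+5-8=18
Step 3: prey: 8+3-5=6; pred: 18+2-7=13
Step 4: prey: 6+2-3=5; pred: 13+1-5=9

Answer: 5 9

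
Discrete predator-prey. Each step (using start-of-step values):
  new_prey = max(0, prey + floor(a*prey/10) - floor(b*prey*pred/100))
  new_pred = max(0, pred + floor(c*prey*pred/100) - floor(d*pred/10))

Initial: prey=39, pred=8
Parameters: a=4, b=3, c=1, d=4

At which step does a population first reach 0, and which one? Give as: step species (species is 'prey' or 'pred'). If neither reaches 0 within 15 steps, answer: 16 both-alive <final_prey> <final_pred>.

Step 1: prey: 39+15-9=45; pred: 8+3-3=8
Step 2: prey: 45+18-10=53; pred: 8+3-3=8
Step 3: prey: 53+21-12=62; pred: 8+4-3=9
Step 4: prey: 62+24-16=70; pred: 9+5-3=11
Step 5: prey: 70+28-23=75; pred: 11+7-4=14
Step 6: prey: 75+30-31=74; pred: 14+10-5=19
Step 7: prey: 74+29-42=61; pred: 19+14-7=26
Step 8: prey: 61+24-47=38; pred: 26+15-10=31
Step 9: prey: 38+15-35=18; pred: 31+11-12=30
Step 10: prey: 18+7-16=9; pred: 30+5-12=23
Step 11: prey: 9+3-6=6; pred: 23+2-9=16
Step 12: prey: 6+2-2=6; pred: 16+0-6=10
Step 13: prey: 6+2-1=7; pred: 10+0-4=6
Step 14: prey: 7+2-1=8; pred: 6+0-2=4
Step 15: prey: 8+3-0=11; pred: 4+0-1=3
No extinction within 15 steps

Answer: 16 both-alive 11 3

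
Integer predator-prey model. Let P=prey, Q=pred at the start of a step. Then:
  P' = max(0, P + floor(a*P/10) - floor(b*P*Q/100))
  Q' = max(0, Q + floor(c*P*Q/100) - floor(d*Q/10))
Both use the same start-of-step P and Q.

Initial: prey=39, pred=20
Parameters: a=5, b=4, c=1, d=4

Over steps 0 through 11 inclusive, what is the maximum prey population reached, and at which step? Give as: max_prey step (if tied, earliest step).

Answer: 84 11

Derivation:
Step 1: prey: 39+19-31=27; pred: 20+7-8=19
Step 2: prey: 27+13-20=20; pred: 19+5-7=17
Step 3: prey: 20+10-13=17; pred: 17+3-6=14
Step 4: prey: 17+8-9=16; pred: 14+2-5=11
Step 5: prey: 16+8-7=17; pred: 11+1-4=8
Step 6: prey: 17+8-5=20; pred: 8+1-3=6
Step 7: prey: 20+10-4=26; pred: 6+1-2=5
Step 8: prey: 26+13-5=34; pred: 5+1-2=4
Step 9: prey: 34+17-5=46; pred: 4+1-1=4
Step 10: prey: 46+23-7=62; pred: 4+1-1=4
Step 11: prey: 62+31-9=84; pred: 4+2-1=5
Max prey = 84 at step 11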